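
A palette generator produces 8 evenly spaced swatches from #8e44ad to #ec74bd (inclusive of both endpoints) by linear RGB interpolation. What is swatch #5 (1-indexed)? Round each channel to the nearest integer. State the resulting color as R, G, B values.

With 8 swatches and endpoints inclusive, swatch 5 sits at t = (5 − 1)/(8 − 1) = 4/7 ≈ 0.5714.
#8e44ad → (142, 68, 173); #ec74bd → (236, 116, 189).
R = 142 + 0.5714 × (236 − 142) = 195.712 → 196
G = 68 + 0.5714 × (116 − 68) = 95.427 → 95
B = 173 + 0.5714 × (189 − 173) = 182.142 → 182

(196, 95, 182)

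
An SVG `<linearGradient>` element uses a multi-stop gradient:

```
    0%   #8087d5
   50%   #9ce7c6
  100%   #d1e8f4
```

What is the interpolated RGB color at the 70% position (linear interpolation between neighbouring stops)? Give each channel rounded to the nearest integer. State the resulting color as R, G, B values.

(177, 231, 216)

70% lies between the 50% and 100% stops, so the local fraction is t = (70 − 50)/(100 − 50) = 20/50 ≈ 0.4.
#9ce7c6 → (156, 231, 198); #d1e8f4 → (209, 232, 244).
R = 156 + 0.4 × (209 − 156) = 177.2 → 177
G = 231 + 0.4 × (232 − 231) = 231.4 → 231
B = 198 + 0.4 × (244 − 198) = 216.4 → 216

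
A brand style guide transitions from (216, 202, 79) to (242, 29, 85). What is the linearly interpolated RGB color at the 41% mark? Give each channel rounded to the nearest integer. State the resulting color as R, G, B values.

41% corresponds to t = 0.41.
R = 216 + 0.41 × (242 − 216) = 216 + 0.41 × 26 = 226.66 → 227
G = 202 + 0.41 × (29 − 202) = 202 + 0.41 × -173 = 131.07 → 131
B = 79 + 0.41 × (85 − 79) = 79 + 0.41 × 6 = 81.46 → 81

(227, 131, 81)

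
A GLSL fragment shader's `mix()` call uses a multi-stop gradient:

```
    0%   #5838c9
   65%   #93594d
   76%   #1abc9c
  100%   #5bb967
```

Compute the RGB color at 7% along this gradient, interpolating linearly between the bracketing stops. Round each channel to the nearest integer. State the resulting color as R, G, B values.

7% lies between the 0% and 65% stops, so the local fraction is t = (7 − 0)/(65 − 0) = 7/65 ≈ 0.1077.
#5838c9 → (88, 56, 201); #93594d → (147, 89, 77).
R = 88 + 0.1077 × (147 − 88) = 94.354 → 94
G = 56 + 0.1077 × (89 − 56) = 59.554 → 60
B = 201 + 0.1077 × (77 − 201) = 187.645 → 188

(94, 60, 188)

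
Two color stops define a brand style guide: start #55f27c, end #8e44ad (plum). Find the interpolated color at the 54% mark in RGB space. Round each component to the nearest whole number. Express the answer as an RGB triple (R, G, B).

(116, 148, 150)

#55f27c → (85, 242, 124); #8e44ad → (142, 68, 173).
54% corresponds to t = 0.54.
R = 85 + 0.54 × (142 − 85) = 85 + 0.54 × 57 = 115.78 → 116
G = 242 + 0.54 × (68 − 242) = 242 + 0.54 × -174 = 148.04 → 148
B = 124 + 0.54 × (173 − 124) = 124 + 0.54 × 49 = 150.46 → 150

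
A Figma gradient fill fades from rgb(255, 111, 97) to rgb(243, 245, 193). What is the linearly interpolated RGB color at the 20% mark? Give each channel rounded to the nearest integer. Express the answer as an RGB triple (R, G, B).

(253, 138, 116)

20% corresponds to t = 0.2.
R = 255 + 0.2 × (243 − 255) = 255 + 0.2 × -12 = 252.6 → 253
G = 111 + 0.2 × (245 − 111) = 111 + 0.2 × 134 = 137.8 → 138
B = 97 + 0.2 × (193 − 97) = 97 + 0.2 × 96 = 116.2 → 116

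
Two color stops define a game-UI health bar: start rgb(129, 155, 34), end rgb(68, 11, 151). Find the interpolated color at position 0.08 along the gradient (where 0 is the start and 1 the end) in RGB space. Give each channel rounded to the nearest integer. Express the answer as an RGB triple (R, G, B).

(124, 143, 43)

R = 129 + 0.08 × (68 − 129) = 129 + 0.08 × -61 = 124.12 → 124
G = 155 + 0.08 × (11 − 155) = 155 + 0.08 × -144 = 143.48 → 143
B = 34 + 0.08 × (151 − 34) = 34 + 0.08 × 117 = 43.36 → 43
So the blended color is (124, 143, 43), about #7c8f2b.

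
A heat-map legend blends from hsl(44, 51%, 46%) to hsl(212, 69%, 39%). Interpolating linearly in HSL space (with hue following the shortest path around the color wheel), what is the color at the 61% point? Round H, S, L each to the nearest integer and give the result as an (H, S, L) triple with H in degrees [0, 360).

Hue arc: Δh = 212 − 44 = 168° (|Δh| ≤ 180, already the shorter path).
H = 44 + 0.61 × (168) = 146.48 → 146°
S = 51 + 0.61 × (69 − 51) = 61.98 → 62%
L = 46 + 0.61 × (39 − 46) = 41.73 → 42%

(146, 62, 42)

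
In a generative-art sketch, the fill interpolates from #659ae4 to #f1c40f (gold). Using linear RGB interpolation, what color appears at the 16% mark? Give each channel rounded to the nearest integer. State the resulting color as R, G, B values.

(123, 161, 194)

#659ae4 → (101, 154, 228); #f1c40f → (241, 196, 15).
16% corresponds to t = 0.16.
R = 101 + 0.16 × (241 − 101) = 101 + 0.16 × 140 = 123.4 → 123
G = 154 + 0.16 × (196 − 154) = 154 + 0.16 × 42 = 160.72 → 161
B = 228 + 0.16 × (15 − 228) = 228 + 0.16 × -213 = 193.92 → 194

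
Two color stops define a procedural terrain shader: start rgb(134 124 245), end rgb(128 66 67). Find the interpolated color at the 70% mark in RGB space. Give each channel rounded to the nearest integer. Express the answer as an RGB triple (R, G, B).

70% corresponds to t = 0.7.
R = 134 + 0.7 × (128 − 134) = 134 + 0.7 × -6 = 129.8 → 130
G = 124 + 0.7 × (66 − 124) = 124 + 0.7 × -58 = 83.4 → 83
B = 245 + 0.7 × (67 − 245) = 245 + 0.7 × -178 = 120.4 → 120

(130, 83, 120)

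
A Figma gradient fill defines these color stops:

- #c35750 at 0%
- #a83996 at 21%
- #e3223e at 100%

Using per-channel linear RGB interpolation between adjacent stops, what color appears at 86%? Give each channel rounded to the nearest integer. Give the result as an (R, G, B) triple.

86% lies between the 21% and 100% stops, so the local fraction is t = (86 − 21)/(100 − 21) = 65/79 ≈ 0.8228.
#a83996 → (168, 57, 150); #e3223e → (227, 34, 62).
R = 168 + 0.8228 × (227 − 168) = 216.545 → 217
G = 57 + 0.8228 × (34 − 57) = 38.076 → 38
B = 150 + 0.8228 × (62 − 150) = 77.594 → 78

(217, 38, 78)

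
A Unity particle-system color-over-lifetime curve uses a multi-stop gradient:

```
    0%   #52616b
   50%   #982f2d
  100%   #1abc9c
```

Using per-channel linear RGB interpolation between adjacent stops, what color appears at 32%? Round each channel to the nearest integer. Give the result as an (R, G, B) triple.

32% lies between the 0% and 50% stops, so the local fraction is t = (32 − 0)/(50 − 0) = 32/50 ≈ 0.64.
#52616b → (82, 97, 107); #982f2d → (152, 47, 45).
R = 82 + 0.64 × (152 − 82) = 126.8 → 127
G = 97 + 0.64 × (47 − 97) = 65 → 65
B = 107 + 0.64 × (45 − 107) = 67.32 → 67

(127, 65, 67)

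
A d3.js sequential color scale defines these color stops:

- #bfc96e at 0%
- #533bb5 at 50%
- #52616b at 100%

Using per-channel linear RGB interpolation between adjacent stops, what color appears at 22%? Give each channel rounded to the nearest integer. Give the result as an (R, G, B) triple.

(143, 139, 141)

22% lies between the 0% and 50% stops, so the local fraction is t = (22 − 0)/(50 − 0) = 22/50 ≈ 0.44.
#bfc96e → (191, 201, 110); #533bb5 → (83, 59, 181).
R = 191 + 0.44 × (83 − 191) = 143.48 → 143
G = 201 + 0.44 × (59 − 201) = 138.52 → 139
B = 110 + 0.44 × (181 − 110) = 141.24 → 141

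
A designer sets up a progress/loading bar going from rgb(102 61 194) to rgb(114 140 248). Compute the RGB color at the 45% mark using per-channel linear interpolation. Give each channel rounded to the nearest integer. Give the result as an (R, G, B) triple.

45% corresponds to t = 0.45.
R = 102 + 0.45 × (114 − 102) = 102 + 0.45 × 12 = 107.4 → 107
G = 61 + 0.45 × (140 − 61) = 61 + 0.45 × 79 = 96.55 → 97
B = 194 + 0.45 × (248 − 194) = 194 + 0.45 × 54 = 218.3 → 218

(107, 97, 218)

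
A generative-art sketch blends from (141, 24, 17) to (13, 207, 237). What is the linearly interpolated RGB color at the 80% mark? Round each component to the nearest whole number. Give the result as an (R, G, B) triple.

(39, 170, 193)

80% corresponds to t = 0.8.
R = 141 + 0.8 × (13 − 141) = 141 + 0.8 × -128 = 38.6 → 39
G = 24 + 0.8 × (207 − 24) = 24 + 0.8 × 183 = 170.4 → 170
B = 17 + 0.8 × (237 − 17) = 17 + 0.8 × 220 = 193 → 193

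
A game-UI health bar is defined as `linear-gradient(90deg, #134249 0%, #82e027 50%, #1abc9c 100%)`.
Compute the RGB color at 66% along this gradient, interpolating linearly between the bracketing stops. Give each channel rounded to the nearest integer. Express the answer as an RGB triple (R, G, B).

66% lies between the 50% and 100% stops, so the local fraction is t = (66 − 50)/(100 − 50) = 16/50 ≈ 0.32.
#82e027 → (130, 224, 39); #1abc9c → (26, 188, 156).
R = 130 + 0.32 × (26 − 130) = 96.72 → 97
G = 224 + 0.32 × (188 − 224) = 212.48 → 212
B = 39 + 0.32 × (156 − 39) = 76.44 → 76

(97, 212, 76)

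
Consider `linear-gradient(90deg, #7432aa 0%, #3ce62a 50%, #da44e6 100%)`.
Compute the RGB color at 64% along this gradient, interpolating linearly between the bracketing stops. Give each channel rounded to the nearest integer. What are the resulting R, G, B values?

64% lies between the 50% and 100% stops, so the local fraction is t = (64 − 50)/(100 − 50) = 14/50 ≈ 0.28.
#3ce62a → (60, 230, 42); #da44e6 → (218, 68, 230).
R = 60 + 0.28 × (218 − 60) = 104.24 → 104
G = 230 + 0.28 × (68 − 230) = 184.64 → 185
B = 42 + 0.28 × (230 − 42) = 94.64 → 95

(104, 185, 95)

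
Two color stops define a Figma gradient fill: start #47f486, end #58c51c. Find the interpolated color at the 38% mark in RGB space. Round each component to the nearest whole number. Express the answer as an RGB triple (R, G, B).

(77, 226, 94)

#47f486 → (71, 244, 134); #58c51c → (88, 197, 28).
38% corresponds to t = 0.38.
R = 71 + 0.38 × (88 − 71) = 71 + 0.38 × 17 = 77.46 → 77
G = 244 + 0.38 × (197 − 244) = 244 + 0.38 × -47 = 226.14 → 226
B = 134 + 0.38 × (28 − 134) = 134 + 0.38 × -106 = 93.72 → 94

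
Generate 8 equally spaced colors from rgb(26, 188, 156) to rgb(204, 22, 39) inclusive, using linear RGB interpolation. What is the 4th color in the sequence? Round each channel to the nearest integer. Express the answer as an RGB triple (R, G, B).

(102, 117, 106)

With 8 swatches and endpoints inclusive, swatch 4 sits at t = (4 − 1)/(8 − 1) = 3/7 ≈ 0.4286.
R = 26 + 0.4286 × (204 − 26) = 102.291 → 102
G = 188 + 0.4286 × (22 − 188) = 116.852 → 117
B = 156 + 0.4286 × (39 − 156) = 105.854 → 106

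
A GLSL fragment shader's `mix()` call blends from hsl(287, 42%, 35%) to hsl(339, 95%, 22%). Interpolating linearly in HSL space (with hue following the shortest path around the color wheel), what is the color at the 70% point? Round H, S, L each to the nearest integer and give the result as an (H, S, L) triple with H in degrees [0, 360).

Hue arc: Δh = 339 − 287 = 52° (|Δh| ≤ 180, already the shorter path).
H = 287 + 0.7 × (52) = 323.4 → 323°
S = 42 + 0.7 × (95 − 42) = 79.1 → 79%
L = 35 + 0.7 × (22 − 35) = 25.9 → 26%

(323, 79, 26)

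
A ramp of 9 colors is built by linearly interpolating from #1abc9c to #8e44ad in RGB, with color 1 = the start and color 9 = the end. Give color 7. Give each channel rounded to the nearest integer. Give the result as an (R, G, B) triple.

With 9 swatches and endpoints inclusive, swatch 7 sits at t = (7 − 1)/(9 − 1) = 6/8 ≈ 0.75.
#1abc9c → (26, 188, 156); #8e44ad → (142, 68, 173).
R = 26 + 0.75 × (142 − 26) = 113 → 113
G = 188 + 0.75 × (68 − 188) = 98 → 98
B = 156 + 0.75 × (173 − 156) = 168.75 → 169

(113, 98, 169)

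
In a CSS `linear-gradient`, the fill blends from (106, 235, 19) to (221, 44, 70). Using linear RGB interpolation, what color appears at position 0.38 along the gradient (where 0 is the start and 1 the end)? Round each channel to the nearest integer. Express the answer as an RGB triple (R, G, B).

(150, 162, 38)

R = 106 + 0.38 × (221 − 106) = 106 + 0.38 × 115 = 149.7 → 150
G = 235 + 0.38 × (44 − 235) = 235 + 0.38 × -191 = 162.42 → 162
B = 19 + 0.38 × (70 − 19) = 19 + 0.38 × 51 = 38.38 → 38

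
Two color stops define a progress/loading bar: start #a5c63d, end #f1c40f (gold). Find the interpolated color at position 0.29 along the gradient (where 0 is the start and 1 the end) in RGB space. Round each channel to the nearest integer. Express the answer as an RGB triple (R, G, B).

(187, 197, 48)

#a5c63d → (165, 198, 61); #f1c40f → (241, 196, 15).
R = 165 + 0.29 × (241 − 165) = 165 + 0.29 × 76 = 187.04 → 187
G = 198 + 0.29 × (196 − 198) = 198 + 0.29 × -2 = 197.42 → 197
B = 61 + 0.29 × (15 − 61) = 61 + 0.29 × -46 = 47.66 → 48
So the blended color is (187, 197, 48), about #bbc530.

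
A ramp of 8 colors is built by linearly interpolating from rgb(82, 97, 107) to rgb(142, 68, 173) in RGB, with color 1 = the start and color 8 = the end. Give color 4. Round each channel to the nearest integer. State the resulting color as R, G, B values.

(108, 85, 135)

With 8 swatches and endpoints inclusive, swatch 4 sits at t = (4 − 1)/(8 − 1) = 3/7 ≈ 0.4286.
R = 82 + 0.4286 × (142 − 82) = 107.716 → 108
G = 97 + 0.4286 × (68 − 97) = 84.571 → 85
B = 107 + 0.4286 × (173 − 107) = 135.288 → 135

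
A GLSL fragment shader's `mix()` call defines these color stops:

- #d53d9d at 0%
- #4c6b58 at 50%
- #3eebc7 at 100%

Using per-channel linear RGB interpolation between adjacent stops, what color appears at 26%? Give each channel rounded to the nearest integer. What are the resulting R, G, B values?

26% lies between the 0% and 50% stops, so the local fraction is t = (26 − 0)/(50 − 0) = 26/50 ≈ 0.52.
#d53d9d → (213, 61, 157); #4c6b58 → (76, 107, 88).
R = 213 + 0.52 × (76 − 213) = 141.76 → 142
G = 61 + 0.52 × (107 − 61) = 84.92 → 85
B = 157 + 0.52 × (88 − 157) = 121.12 → 121

(142, 85, 121)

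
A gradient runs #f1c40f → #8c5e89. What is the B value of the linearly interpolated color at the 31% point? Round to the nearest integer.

B₁ = 15 (from #f1c40f), B₂ = 137 (from #8c5e89).
B = 15 + 0.31 × (137 − 15) = 52.82 → 53

53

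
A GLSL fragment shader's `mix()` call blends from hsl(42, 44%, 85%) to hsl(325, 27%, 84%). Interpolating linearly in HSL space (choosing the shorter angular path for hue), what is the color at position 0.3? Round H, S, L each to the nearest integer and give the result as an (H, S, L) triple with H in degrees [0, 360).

Hue: 325 − 42 = 283°, but |283| > 180 so the shorter arc goes the other way: Δh = 283 − 360 = -77°.
H = 42 + 0.3 × (-77) = 18.9 → 19°
S = 44 + 0.3 × (27 − 44) = 38.9 → 39%
L = 85 + 0.3 × (84 − 85) = 84.7 → 85%

(19, 39, 85)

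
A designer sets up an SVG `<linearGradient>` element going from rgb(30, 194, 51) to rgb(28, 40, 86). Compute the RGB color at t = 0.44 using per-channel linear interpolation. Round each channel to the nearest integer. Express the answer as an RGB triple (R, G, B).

R = 30 + 0.44 × (28 − 30) = 30 + 0.44 × -2 = 29.12 → 29
G = 194 + 0.44 × (40 − 194) = 194 + 0.44 × -154 = 126.24 → 126
B = 51 + 0.44 × (86 − 51) = 51 + 0.44 × 35 = 66.4 → 66

(29, 126, 66)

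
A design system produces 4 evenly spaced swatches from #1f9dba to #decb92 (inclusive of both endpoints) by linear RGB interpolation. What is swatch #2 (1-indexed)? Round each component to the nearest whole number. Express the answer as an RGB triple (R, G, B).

With 4 swatches and endpoints inclusive, swatch 2 sits at t = (2 − 1)/(4 − 1) = 1/3 ≈ 0.3333.
#1f9dba → (31, 157, 186); #decb92 → (222, 203, 146).
R = 31 + 0.3333 × (222 − 31) = 94.66 → 95
G = 157 + 0.3333 × (203 − 157) = 172.332 → 172
B = 186 + 0.3333 × (146 − 186) = 172.668 → 173

(95, 172, 173)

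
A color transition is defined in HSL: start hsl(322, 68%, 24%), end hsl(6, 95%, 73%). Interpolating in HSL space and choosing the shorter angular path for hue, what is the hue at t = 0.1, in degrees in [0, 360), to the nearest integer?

Hue: 6 − 322 = -316°, but |-316| > 180 so the shorter arc goes the other way: Δh = -316 + 360 = 44°.
H = 322 + 0.1 × (44) = 326.4 → 326°

326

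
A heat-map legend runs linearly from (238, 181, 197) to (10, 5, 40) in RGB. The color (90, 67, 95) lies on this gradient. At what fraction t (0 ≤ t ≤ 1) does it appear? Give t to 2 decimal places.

Invert the lerp on the R channel (largest span, 228): t = (90 − 238) / (10 − 238) = -148/-228 = 0.64912.
Check on G: (67 − 181)/(5 − 181) = 0.6477 ✓

0.65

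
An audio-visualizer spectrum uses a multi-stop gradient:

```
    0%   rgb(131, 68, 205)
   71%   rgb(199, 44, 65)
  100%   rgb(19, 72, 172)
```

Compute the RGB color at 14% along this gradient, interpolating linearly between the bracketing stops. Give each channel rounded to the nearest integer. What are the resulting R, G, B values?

14% lies between the 0% and 71% stops, so the local fraction is t = (14 − 0)/(71 − 0) = 14/71 ≈ 0.1972.
R = 131 + 0.1972 × (199 − 131) = 144.41 → 144
G = 68 + 0.1972 × (44 − 68) = 63.267 → 63
B = 205 + 0.1972 × (65 − 205) = 177.392 → 177

(144, 63, 177)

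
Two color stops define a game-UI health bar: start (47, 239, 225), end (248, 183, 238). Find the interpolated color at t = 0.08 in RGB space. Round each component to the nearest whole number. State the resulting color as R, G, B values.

(63, 235, 226)

R = 47 + 0.08 × (248 − 47) = 47 + 0.08 × 201 = 63.08 → 63
G = 239 + 0.08 × (183 − 239) = 239 + 0.08 × -56 = 234.52 → 235
B = 225 + 0.08 × (238 − 225) = 225 + 0.08 × 13 = 226.04 → 226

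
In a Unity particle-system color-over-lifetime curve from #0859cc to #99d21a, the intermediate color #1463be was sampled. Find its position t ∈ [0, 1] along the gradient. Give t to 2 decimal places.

0.08

Invert the lerp on the B channel (largest span, 178): t = (190 − 204) / (26 − 204) = -14/-178 = 0.078652.
Check on R: (20 − 8)/(153 − 8) = 0.08276 ✓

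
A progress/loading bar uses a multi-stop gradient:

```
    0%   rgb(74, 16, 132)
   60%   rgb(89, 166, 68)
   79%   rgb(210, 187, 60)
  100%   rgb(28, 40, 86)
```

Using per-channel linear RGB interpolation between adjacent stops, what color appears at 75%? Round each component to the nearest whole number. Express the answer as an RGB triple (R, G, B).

75% lies between the 60% and 79% stops, so the local fraction is t = (75 − 60)/(79 − 60) = 15/19 ≈ 0.7895.
R = 89 + 0.7895 × (210 − 89) = 184.529 → 185
G = 166 + 0.7895 × (187 − 166) = 182.579 → 183
B = 68 + 0.7895 × (60 − 68) = 61.684 → 62

(185, 183, 62)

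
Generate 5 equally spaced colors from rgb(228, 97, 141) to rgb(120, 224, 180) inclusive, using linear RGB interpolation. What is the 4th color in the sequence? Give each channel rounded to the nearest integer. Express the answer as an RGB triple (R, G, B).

(147, 192, 170)

With 5 swatches and endpoints inclusive, swatch 4 sits at t = (4 − 1)/(5 − 1) = 3/4 ≈ 0.75.
R = 228 + 0.75 × (120 − 228) = 147 → 147
G = 97 + 0.75 × (224 − 97) = 192.25 → 192
B = 141 + 0.75 × (180 − 141) = 170.25 → 170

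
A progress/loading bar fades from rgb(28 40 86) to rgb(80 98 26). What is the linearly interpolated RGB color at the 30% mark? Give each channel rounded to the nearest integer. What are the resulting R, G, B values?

30% corresponds to t = 0.3.
R = 28 + 0.3 × (80 − 28) = 28 + 0.3 × 52 = 43.6 → 44
G = 40 + 0.3 × (98 − 40) = 40 + 0.3 × 58 = 57.4 → 57
B = 86 + 0.3 × (26 − 86) = 86 + 0.3 × -60 = 68 → 68
So the blended color is (44, 57, 68), about #2c3944.

(44, 57, 68)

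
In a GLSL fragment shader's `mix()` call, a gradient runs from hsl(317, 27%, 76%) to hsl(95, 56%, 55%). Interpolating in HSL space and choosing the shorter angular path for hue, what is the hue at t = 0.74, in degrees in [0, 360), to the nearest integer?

Hue: 95 − 317 = -222°, but |-222| > 180 so the shorter arc goes the other way: Δh = -222 + 360 = 138°.
H = 317 + 0.74 × (138) = 419.12 → 419 → 419 mod 360 = 59°

59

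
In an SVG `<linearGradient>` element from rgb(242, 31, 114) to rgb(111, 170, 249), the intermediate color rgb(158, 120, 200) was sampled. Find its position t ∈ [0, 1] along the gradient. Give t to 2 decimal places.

0.64

Invert the lerp on the G channel (largest span, 139): t = (120 − 31) / (170 − 31) = 89/139 = 0.64029.
Check on R: (158 − 242)/(111 − 242) = 0.6412 ✓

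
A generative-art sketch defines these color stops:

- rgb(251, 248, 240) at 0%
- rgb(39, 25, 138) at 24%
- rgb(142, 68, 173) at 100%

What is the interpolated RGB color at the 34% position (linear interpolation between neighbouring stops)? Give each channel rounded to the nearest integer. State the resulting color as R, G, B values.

34% lies between the 24% and 100% stops, so the local fraction is t = (34 − 24)/(100 − 24) = 10/76 ≈ 0.1316.
R = 39 + 0.1316 × (142 − 39) = 52.555 → 53
G = 25 + 0.1316 × (68 − 25) = 30.659 → 31
B = 138 + 0.1316 × (173 − 138) = 142.606 → 143

(53, 31, 143)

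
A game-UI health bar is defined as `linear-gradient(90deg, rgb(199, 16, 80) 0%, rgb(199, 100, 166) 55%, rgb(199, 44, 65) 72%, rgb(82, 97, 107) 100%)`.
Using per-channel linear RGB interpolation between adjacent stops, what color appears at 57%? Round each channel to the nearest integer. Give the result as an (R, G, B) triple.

(199, 93, 154)

57% lies between the 55% and 72% stops, so the local fraction is t = (57 − 55)/(72 − 55) = 2/17 ≈ 0.1176.
R = 199 + 0.1176 × (199 − 199) = 199 → 199
G = 100 + 0.1176 × (44 − 100) = 93.414 → 93
B = 166 + 0.1176 × (65 − 166) = 154.122 → 154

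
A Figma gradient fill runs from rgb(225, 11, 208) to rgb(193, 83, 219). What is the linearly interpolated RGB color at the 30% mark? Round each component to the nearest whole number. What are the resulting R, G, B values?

(215, 33, 211)

30% corresponds to t = 0.3.
R = 225 + 0.3 × (193 − 225) = 225 + 0.3 × -32 = 215.4 → 215
G = 11 + 0.3 × (83 − 11) = 11 + 0.3 × 72 = 32.6 → 33
B = 208 + 0.3 × (219 − 208) = 208 + 0.3 × 11 = 211.3 → 211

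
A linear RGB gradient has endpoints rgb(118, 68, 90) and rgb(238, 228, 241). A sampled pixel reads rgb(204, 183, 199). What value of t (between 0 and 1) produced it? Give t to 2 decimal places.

Invert the lerp on the G channel (largest span, 160): t = (183 − 68) / (228 − 68) = 115/160 = 0.71875.
Check on R: (204 − 118)/(238 − 118) = 0.7167 ✓

0.72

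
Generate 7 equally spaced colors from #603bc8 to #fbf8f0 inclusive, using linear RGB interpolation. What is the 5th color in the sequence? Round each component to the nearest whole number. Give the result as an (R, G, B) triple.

(199, 185, 227)

With 7 swatches and endpoints inclusive, swatch 5 sits at t = (5 − 1)/(7 − 1) = 4/6 ≈ 0.6667.
#603bc8 → (96, 59, 200); #fbf8f0 → (251, 248, 240).
R = 96 + 0.6667 × (251 − 96) = 199.339 → 199
G = 59 + 0.6667 × (248 − 59) = 185.006 → 185
B = 200 + 0.6667 × (240 − 200) = 226.668 → 227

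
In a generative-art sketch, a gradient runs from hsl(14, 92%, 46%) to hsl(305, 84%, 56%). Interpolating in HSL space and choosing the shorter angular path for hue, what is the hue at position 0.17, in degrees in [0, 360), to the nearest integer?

2

Hue: 305 − 14 = 291°, but |291| > 180 so the shorter arc goes the other way: Δh = 291 − 360 = -69°.
H = 14 + 0.17 × (-69) = 2.27 → 2°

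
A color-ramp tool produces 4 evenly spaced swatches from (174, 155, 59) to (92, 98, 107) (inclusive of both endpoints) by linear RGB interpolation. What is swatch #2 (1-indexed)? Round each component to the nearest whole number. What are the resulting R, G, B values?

With 4 swatches and endpoints inclusive, swatch 2 sits at t = (2 − 1)/(4 − 1) = 1/3 ≈ 0.3333.
R = 174 + 0.3333 × (92 − 174) = 146.669 → 147
G = 155 + 0.3333 × (98 − 155) = 136.002 → 136
B = 59 + 0.3333 × (107 − 59) = 74.998 → 75

(147, 136, 75)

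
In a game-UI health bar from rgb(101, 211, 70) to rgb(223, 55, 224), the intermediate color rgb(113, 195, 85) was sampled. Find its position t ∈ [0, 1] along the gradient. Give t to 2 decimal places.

Invert the lerp on the G channel (largest span, 156): t = (195 − 211) / (55 − 211) = -16/-156 = 0.10256.
Check on R: (113 − 101)/(223 − 101) = 0.09836 ✓

0.10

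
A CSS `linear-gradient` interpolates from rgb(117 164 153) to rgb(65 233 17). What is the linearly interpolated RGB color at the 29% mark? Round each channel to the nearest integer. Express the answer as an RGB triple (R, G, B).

(102, 184, 114)

29% corresponds to t = 0.29.
R = 117 + 0.29 × (65 − 117) = 117 + 0.29 × -52 = 101.92 → 102
G = 164 + 0.29 × (233 − 164) = 164 + 0.29 × 69 = 184.01 → 184
B = 153 + 0.29 × (17 − 153) = 153 + 0.29 × -136 = 113.56 → 114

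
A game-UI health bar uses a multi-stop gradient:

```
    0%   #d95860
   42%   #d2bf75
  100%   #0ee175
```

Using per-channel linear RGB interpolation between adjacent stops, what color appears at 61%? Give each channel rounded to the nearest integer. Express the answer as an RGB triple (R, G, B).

61% lies between the 42% and 100% stops, so the local fraction is t = (61 − 42)/(100 − 42) = 19/58 ≈ 0.3276.
#d2bf75 → (210, 191, 117); #0ee175 → (14, 225, 117).
R = 210 + 0.3276 × (14 − 210) = 145.79 → 146
G = 191 + 0.3276 × (225 − 191) = 202.138 → 202
B = 117 + 0.3276 × (117 − 117) = 117 → 117

(146, 202, 117)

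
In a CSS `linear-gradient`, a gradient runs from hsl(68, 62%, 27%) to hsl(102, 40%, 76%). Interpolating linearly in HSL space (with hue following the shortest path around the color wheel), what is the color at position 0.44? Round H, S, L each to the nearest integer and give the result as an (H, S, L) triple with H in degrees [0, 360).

(83, 52, 49)

Hue arc: Δh = 102 − 68 = 34° (|Δh| ≤ 180, already the shorter path).
H = 68 + 0.44 × (34) = 82.96 → 83°
S = 62 + 0.44 × (40 − 62) = 52.32 → 52%
L = 27 + 0.44 × (76 − 27) = 48.56 → 49%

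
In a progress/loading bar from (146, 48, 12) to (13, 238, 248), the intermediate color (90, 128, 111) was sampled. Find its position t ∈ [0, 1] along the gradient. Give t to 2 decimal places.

Invert the lerp on the B channel (largest span, 236): t = (111 − 12) / (248 − 12) = 99/236 = 0.41949.
Check on R: (90 − 146)/(13 − 146) = 0.4211 ✓

0.42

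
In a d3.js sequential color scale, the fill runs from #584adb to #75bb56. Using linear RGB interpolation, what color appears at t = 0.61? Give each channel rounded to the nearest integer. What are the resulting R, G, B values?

#584adb → (88, 74, 219); #75bb56 → (117, 187, 86).
R = 88 + 0.61 × (117 − 88) = 88 + 0.61 × 29 = 105.69 → 106
G = 74 + 0.61 × (187 − 74) = 74 + 0.61 × 113 = 142.93 → 143
B = 219 + 0.61 × (86 − 219) = 219 + 0.61 × -133 = 137.87 → 138
So the blended color is (106, 143, 138), about #6a8f8a.

(106, 143, 138)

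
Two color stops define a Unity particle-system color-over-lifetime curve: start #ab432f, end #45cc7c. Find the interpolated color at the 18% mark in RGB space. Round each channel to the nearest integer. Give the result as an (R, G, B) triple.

#ab432f → (171, 67, 47); #45cc7c → (69, 204, 124).
18% corresponds to t = 0.18.
R = 171 + 0.18 × (69 − 171) = 171 + 0.18 × -102 = 152.64 → 153
G = 67 + 0.18 × (204 − 67) = 67 + 0.18 × 137 = 91.66 → 92
B = 47 + 0.18 × (124 − 47) = 47 + 0.18 × 77 = 60.86 → 61

(153, 92, 61)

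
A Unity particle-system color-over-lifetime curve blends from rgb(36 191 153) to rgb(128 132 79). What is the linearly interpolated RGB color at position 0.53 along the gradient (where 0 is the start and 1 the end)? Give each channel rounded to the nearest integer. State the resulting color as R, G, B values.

R = 36 + 0.53 × (128 − 36) = 36 + 0.53 × 92 = 84.76 → 85
G = 191 + 0.53 × (132 − 191) = 191 + 0.53 × -59 = 159.73 → 160
B = 153 + 0.53 × (79 − 153) = 153 + 0.53 × -74 = 113.78 → 114

(85, 160, 114)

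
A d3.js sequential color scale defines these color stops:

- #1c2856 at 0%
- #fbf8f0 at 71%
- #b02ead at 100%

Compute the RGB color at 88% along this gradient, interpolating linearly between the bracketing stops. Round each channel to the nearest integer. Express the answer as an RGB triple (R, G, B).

(207, 130, 201)

88% lies between the 71% and 100% stops, so the local fraction is t = (88 − 71)/(100 − 71) = 17/29 ≈ 0.5862.
#fbf8f0 → (251, 248, 240); #b02ead → (176, 46, 173).
R = 251 + 0.5862 × (176 − 251) = 207.035 → 207
G = 248 + 0.5862 × (46 − 248) = 129.588 → 130
B = 240 + 0.5862 × (173 − 240) = 200.725 → 201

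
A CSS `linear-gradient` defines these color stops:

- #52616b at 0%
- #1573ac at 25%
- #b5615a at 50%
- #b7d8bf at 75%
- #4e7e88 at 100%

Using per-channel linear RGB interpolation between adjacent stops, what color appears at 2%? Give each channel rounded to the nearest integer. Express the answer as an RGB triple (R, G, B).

(77, 98, 112)

2% lies between the 0% and 25% stops, so the local fraction is t = (2 − 0)/(25 − 0) = 2/25 ≈ 0.08.
#52616b → (82, 97, 107); #1573ac → (21, 115, 172).
R = 82 + 0.08 × (21 − 82) = 77.12 → 77
G = 97 + 0.08 × (115 − 97) = 98.44 → 98
B = 107 + 0.08 × (172 − 107) = 112.2 → 112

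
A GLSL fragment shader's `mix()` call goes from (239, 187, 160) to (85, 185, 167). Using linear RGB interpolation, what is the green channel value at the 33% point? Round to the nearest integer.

G = 187 + 0.33 × (185 − 187) = 186.34 → 186

186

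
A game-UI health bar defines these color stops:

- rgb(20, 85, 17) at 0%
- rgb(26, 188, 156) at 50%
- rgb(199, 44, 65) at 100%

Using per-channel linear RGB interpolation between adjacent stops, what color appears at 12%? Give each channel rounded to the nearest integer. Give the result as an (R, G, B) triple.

(21, 110, 50)

12% lies between the 0% and 50% stops, so the local fraction is t = (12 − 0)/(50 − 0) = 12/50 ≈ 0.24.
R = 20 + 0.24 × (26 − 20) = 21.44 → 21
G = 85 + 0.24 × (188 − 85) = 109.72 → 110
B = 17 + 0.24 × (156 − 17) = 50.36 → 50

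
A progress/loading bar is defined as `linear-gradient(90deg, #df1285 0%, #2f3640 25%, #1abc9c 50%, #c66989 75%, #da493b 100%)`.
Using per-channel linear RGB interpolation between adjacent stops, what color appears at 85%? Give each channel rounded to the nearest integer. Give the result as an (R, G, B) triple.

85% lies between the 75% and 100% stops, so the local fraction is t = (85 − 75)/(100 − 75) = 10/25 ≈ 0.4.
#c66989 → (198, 105, 137); #da493b → (218, 73, 59).
R = 198 + 0.4 × (218 − 198) = 206 → 206
G = 105 + 0.4 × (73 − 105) = 92.2 → 92
B = 137 + 0.4 × (59 − 137) = 105.8 → 106

(206, 92, 106)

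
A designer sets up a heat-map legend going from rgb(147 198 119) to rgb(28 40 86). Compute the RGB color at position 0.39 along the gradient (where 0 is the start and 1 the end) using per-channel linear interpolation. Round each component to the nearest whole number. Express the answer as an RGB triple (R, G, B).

(101, 136, 106)

R = 147 + 0.39 × (28 − 147) = 147 + 0.39 × -119 = 100.59 → 101
G = 198 + 0.39 × (40 − 198) = 198 + 0.39 × -158 = 136.38 → 136
B = 119 + 0.39 × (86 − 119) = 119 + 0.39 × -33 = 106.13 → 106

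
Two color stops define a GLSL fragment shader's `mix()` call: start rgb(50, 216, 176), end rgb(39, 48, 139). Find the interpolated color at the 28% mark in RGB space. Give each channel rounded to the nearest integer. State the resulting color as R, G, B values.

(47, 169, 166)

28% corresponds to t = 0.28.
R = 50 + 0.28 × (39 − 50) = 50 + 0.28 × -11 = 46.92 → 47
G = 216 + 0.28 × (48 − 216) = 216 + 0.28 × -168 = 168.96 → 169
B = 176 + 0.28 × (139 − 176) = 176 + 0.28 × -37 = 165.64 → 166
So the blended color is (47, 169, 166), about #2fa9a6.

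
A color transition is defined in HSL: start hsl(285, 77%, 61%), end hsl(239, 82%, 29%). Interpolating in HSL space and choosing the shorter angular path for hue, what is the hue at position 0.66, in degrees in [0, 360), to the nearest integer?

Hue arc: Δh = 239 − 285 = -46° (|Δh| ≤ 180, already the shorter path).
H = 285 + 0.66 × (-46) = 254.64 → 255°

255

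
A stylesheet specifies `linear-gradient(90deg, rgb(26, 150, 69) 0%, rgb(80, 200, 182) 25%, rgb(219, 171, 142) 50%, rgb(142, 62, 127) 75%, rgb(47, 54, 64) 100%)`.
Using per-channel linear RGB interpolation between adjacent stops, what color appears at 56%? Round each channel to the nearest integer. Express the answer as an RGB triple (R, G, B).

(201, 145, 138)

56% lies between the 50% and 75% stops, so the local fraction is t = (56 − 50)/(75 − 50) = 6/25 ≈ 0.24.
R = 219 + 0.24 × (142 − 219) = 200.52 → 201
G = 171 + 0.24 × (62 − 171) = 144.84 → 145
B = 142 + 0.24 × (127 − 142) = 138.4 → 138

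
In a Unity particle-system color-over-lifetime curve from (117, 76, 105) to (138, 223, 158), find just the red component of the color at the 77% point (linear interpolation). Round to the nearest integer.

R = 117 + 0.77 × (138 − 117) = 133.17 → 133

133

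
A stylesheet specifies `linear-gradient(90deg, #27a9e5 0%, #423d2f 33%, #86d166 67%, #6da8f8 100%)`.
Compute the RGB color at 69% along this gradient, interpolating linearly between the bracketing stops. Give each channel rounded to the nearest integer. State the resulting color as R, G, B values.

(132, 207, 111)

69% lies between the 67% and 100% stops, so the local fraction is t = (69 − 67)/(100 − 67) = 2/33 ≈ 0.0606.
#86d166 → (134, 209, 102); #6da8f8 → (109, 168, 248).
R = 134 + 0.0606 × (109 − 134) = 132.485 → 132
G = 209 + 0.0606 × (168 − 209) = 206.515 → 207
B = 102 + 0.0606 × (248 − 102) = 110.848 → 111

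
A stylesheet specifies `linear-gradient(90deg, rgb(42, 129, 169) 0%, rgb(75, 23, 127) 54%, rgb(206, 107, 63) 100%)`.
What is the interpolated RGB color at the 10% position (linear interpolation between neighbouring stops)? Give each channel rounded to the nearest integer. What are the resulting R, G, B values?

(48, 109, 161)

10% lies between the 0% and 54% stops, so the local fraction is t = (10 − 0)/(54 − 0) = 10/54 ≈ 0.1852.
R = 42 + 0.1852 × (75 − 42) = 48.112 → 48
G = 129 + 0.1852 × (23 − 129) = 109.369 → 109
B = 169 + 0.1852 × (127 − 169) = 161.222 → 161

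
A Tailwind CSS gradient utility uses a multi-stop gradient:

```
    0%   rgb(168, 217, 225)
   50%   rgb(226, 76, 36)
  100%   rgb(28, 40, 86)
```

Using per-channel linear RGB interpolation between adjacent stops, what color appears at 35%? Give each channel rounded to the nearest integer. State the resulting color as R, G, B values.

(209, 118, 93)

35% lies between the 0% and 50% stops, so the local fraction is t = (35 − 0)/(50 − 0) = 35/50 ≈ 0.7.
R = 168 + 0.7 × (226 − 168) = 208.6 → 209
G = 217 + 0.7 × (76 − 217) = 118.3 → 118
B = 225 + 0.7 × (36 − 225) = 92.7 → 93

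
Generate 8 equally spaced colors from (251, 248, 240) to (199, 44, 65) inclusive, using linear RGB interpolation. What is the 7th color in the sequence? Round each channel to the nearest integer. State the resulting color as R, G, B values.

With 8 swatches and endpoints inclusive, swatch 7 sits at t = (7 − 1)/(8 − 1) = 6/7 ≈ 0.8571.
R = 251 + 0.8571 × (199 − 251) = 206.431 → 206
G = 248 + 0.8571 × (44 − 248) = 73.152 → 73
B = 240 + 0.8571 × (65 − 240) = 90.007 → 90

(206, 73, 90)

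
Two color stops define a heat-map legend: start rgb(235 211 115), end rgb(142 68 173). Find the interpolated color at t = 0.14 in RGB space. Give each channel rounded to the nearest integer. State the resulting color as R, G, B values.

(222, 191, 123)

R = 235 + 0.14 × (142 − 235) = 235 + 0.14 × -93 = 221.98 → 222
G = 211 + 0.14 × (68 − 211) = 211 + 0.14 × -143 = 190.98 → 191
B = 115 + 0.14 × (173 − 115) = 115 + 0.14 × 58 = 123.12 → 123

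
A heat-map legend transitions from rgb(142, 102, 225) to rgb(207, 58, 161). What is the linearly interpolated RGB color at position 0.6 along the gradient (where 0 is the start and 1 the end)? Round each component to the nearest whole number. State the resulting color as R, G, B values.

(181, 76, 187)

R = 142 + 0.6 × (207 − 142) = 142 + 0.6 × 65 = 181 → 181
G = 102 + 0.6 × (58 − 102) = 102 + 0.6 × -44 = 75.6 → 76
B = 225 + 0.6 × (161 − 225) = 225 + 0.6 × -64 = 186.6 → 187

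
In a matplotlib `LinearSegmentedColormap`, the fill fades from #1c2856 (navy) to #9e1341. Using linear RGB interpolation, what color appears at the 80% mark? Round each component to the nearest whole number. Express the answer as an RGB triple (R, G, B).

(132, 23, 69)

#1c2856 → (28, 40, 86); #9e1341 → (158, 19, 65).
80% corresponds to t = 0.8.
R = 28 + 0.8 × (158 − 28) = 28 + 0.8 × 130 = 132 → 132
G = 40 + 0.8 × (19 − 40) = 40 + 0.8 × -21 = 23.2 → 23
B = 86 + 0.8 × (65 − 86) = 86 + 0.8 × -21 = 69.2 → 69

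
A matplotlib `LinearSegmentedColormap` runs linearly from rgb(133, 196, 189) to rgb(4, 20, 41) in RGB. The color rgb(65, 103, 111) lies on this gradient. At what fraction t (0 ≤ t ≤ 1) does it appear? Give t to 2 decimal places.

Invert the lerp on the G channel (largest span, 176): t = (103 − 196) / (20 − 196) = -93/-176 = 0.52841.
Check on R: (65 − 133)/(4 − 133) = 0.5271 ✓

0.53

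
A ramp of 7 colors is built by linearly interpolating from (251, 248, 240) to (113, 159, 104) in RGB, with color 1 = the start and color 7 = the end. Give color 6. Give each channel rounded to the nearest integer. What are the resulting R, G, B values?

With 7 swatches and endpoints inclusive, swatch 6 sits at t = (6 − 1)/(7 − 1) = 5/6 ≈ 0.8333.
R = 251 + 0.8333 × (113 − 251) = 136.005 → 136
G = 248 + 0.8333 × (159 − 248) = 173.836 → 174
B = 240 + 0.8333 × (104 − 240) = 126.671 → 127

(136, 174, 127)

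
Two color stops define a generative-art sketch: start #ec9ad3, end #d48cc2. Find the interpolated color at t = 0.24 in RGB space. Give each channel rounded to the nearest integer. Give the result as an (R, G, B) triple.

(230, 151, 207)

#ec9ad3 → (236, 154, 211); #d48cc2 → (212, 140, 194).
R = 236 + 0.24 × (212 − 236) = 236 + 0.24 × -24 = 230.24 → 230
G = 154 + 0.24 × (140 − 154) = 154 + 0.24 × -14 = 150.64 → 151
B = 211 + 0.24 × (194 − 211) = 211 + 0.24 × -17 = 206.92 → 207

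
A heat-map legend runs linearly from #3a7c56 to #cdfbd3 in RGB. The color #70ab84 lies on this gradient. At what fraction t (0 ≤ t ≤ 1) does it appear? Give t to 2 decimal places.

Invert the lerp on the R channel (largest span, 147): t = (112 − 58) / (205 − 58) = 54/147 = 0.36735.
Check on G: (171 − 124)/(251 − 124) = 0.3701 ✓

0.37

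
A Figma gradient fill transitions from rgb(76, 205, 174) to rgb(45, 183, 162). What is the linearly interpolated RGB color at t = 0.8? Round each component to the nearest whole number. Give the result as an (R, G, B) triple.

(51, 187, 164)

R = 76 + 0.8 × (45 − 76) = 76 + 0.8 × -31 = 51.2 → 51
G = 205 + 0.8 × (183 − 205) = 205 + 0.8 × -22 = 187.4 → 187
B = 174 + 0.8 × (162 − 174) = 174 + 0.8 × -12 = 164.4 → 164
So the blended color is (51, 187, 164), about #33bba4.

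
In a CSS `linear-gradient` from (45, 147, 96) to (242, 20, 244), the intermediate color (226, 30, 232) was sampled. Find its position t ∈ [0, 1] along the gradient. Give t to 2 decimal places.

Invert the lerp on the R channel (largest span, 197): t = (226 − 45) / (242 − 45) = 181/197 = 0.91878.
Check on G: (30 − 147)/(20 − 147) = 0.9213 ✓

0.92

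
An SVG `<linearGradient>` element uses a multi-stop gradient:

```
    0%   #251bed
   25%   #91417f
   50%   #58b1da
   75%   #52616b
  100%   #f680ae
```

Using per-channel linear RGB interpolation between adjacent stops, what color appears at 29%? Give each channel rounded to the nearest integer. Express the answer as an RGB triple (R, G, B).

29% lies between the 25% and 50% stops, so the local fraction is t = (29 − 25)/(50 − 25) = 4/25 ≈ 0.16.
#91417f → (145, 65, 127); #58b1da → (88, 177, 218).
R = 145 + 0.16 × (88 − 145) = 135.88 → 136
G = 65 + 0.16 × (177 − 65) = 82.92 → 83
B = 127 + 0.16 × (218 − 127) = 141.56 → 142

(136, 83, 142)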